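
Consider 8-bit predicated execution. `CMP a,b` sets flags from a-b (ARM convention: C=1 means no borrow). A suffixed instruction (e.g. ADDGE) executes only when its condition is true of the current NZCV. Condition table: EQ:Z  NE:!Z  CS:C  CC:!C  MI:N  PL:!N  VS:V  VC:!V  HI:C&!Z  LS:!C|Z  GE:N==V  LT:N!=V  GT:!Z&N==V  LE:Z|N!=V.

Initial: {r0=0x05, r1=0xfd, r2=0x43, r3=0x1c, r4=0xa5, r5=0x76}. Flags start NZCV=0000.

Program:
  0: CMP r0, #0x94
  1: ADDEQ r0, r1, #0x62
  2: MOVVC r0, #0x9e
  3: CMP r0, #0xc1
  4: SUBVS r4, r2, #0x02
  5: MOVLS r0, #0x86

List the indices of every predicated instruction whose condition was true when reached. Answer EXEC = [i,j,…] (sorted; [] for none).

[0] flags=0000 → (cmp)
[1] flags=0000 EQ?F → skip
[2] flags=0000 VC?T → r0=0x9e
[3] flags=1000 → (cmp)
[4] flags=1000 VS?F → skip
[5] flags=1000 LS?T → r0=0x86

EXEC = [2,5]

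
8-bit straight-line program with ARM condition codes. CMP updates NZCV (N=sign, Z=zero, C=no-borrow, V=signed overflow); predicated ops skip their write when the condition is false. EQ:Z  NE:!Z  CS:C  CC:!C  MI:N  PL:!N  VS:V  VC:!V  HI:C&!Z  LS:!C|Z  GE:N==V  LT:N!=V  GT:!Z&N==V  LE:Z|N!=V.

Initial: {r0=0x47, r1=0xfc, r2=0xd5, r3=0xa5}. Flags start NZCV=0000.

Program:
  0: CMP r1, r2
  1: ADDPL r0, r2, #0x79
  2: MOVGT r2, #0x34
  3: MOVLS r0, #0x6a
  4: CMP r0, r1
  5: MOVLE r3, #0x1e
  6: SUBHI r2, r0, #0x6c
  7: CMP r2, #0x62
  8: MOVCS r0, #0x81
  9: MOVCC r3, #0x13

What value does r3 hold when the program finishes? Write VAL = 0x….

VAL = 0x13

0: ✓ CMP  NZCV=0010
1: ✓ ADDPL  r0←0x4e
2: ✓ MOVGT  r2←0x34
3: · MOVLS
4: ✓ CMP  NZCV=0000
5: · MOVLE
6: · SUBHI
7: ✓ CMP  NZCV=1000
8: · MOVCS
9: ✓ MOVCC  r3←0x13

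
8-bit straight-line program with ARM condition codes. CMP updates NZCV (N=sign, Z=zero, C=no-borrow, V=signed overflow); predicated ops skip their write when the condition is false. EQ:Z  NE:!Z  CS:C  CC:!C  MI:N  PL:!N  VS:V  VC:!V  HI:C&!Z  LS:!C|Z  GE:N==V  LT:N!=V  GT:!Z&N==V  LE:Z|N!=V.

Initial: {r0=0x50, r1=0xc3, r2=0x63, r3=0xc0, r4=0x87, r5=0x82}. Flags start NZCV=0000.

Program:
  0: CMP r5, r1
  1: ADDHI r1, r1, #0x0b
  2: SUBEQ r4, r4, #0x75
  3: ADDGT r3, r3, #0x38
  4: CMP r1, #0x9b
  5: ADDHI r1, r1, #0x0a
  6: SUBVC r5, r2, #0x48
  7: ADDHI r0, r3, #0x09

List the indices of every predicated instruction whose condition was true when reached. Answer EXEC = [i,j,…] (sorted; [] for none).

EXEC = [5,6,7]

0: ✓ CMP  NZCV=1000
1: · ADDHI
2: · SUBEQ
3: · ADDGT
4: ✓ CMP  NZCV=0010
5: ✓ ADDHI  r1←0xcd
6: ✓ SUBVC  r5←0x1b
7: ✓ ADDHI  r0←0xc9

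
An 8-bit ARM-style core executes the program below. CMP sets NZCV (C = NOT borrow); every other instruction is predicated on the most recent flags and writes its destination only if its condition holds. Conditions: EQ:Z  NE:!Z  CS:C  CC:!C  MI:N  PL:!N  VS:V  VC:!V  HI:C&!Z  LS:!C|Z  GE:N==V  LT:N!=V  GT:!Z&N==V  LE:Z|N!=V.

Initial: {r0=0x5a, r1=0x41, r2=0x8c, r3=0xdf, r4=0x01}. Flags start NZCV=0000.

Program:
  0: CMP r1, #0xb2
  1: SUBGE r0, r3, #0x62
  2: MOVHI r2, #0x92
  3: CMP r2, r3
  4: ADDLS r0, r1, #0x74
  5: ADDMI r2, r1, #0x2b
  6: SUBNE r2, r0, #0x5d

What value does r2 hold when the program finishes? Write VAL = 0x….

VAL = 0x58

[0] flags=1001 → (cmp)
[1] flags=1001 GE?T → r0=0x7d
[2] flags=1001 HI?F → skip
[3] flags=1000 → (cmp)
[4] flags=1000 LS?T → r0=0xb5
[5] flags=1000 MI?T → r2=0x6c
[6] flags=1000 NE?T → r2=0x58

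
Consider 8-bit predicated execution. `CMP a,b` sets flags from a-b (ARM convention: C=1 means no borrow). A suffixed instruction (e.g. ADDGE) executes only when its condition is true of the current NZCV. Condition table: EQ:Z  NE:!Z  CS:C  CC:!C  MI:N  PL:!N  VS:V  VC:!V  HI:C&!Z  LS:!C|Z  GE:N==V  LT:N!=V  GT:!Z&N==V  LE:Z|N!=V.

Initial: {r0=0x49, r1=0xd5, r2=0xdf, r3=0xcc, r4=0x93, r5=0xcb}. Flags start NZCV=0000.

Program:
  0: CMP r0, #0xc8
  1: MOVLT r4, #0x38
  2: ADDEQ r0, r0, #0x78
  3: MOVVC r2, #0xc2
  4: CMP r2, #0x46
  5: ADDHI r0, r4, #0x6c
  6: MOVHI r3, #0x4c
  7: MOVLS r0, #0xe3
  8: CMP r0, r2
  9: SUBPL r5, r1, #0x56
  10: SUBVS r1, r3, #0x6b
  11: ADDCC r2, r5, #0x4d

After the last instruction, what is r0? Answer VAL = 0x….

[0] flags=1001 → (cmp)
[1] flags=1001 LT?F → skip
[2] flags=1001 EQ?F → skip
[3] flags=1001 VC?F → skip
[4] flags=1010 → (cmp)
[5] flags=1010 HI?T → r0=0xff
[6] flags=1010 HI?T → r3=0x4c
[7] flags=1010 LS?F → skip
[8] flags=0010 → (cmp)
[9] flags=0010 PL?T → r5=0x7f
[10] flags=0010 VS?F → skip
[11] flags=0010 CC?F → skip

VAL = 0xff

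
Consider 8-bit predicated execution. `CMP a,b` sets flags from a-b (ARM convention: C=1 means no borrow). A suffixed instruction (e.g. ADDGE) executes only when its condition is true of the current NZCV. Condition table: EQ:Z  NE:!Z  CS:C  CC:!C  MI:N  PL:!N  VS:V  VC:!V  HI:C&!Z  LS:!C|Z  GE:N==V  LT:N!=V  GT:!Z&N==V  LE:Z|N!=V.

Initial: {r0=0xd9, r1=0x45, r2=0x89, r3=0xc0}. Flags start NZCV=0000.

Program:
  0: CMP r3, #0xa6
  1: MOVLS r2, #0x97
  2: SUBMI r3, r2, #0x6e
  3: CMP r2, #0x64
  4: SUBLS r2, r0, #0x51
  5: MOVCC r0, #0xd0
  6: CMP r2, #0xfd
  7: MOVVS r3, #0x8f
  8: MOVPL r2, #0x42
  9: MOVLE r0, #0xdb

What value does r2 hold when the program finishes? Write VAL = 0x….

VAL = 0x89

[0] flags=0010 → (cmp)
[1] flags=0010 LS?F → skip
[2] flags=0010 MI?F → skip
[3] flags=0011 → (cmp)
[4] flags=0011 LS?F → skip
[5] flags=0011 CC?F → skip
[6] flags=1000 → (cmp)
[7] flags=1000 VS?F → skip
[8] flags=1000 PL?F → skip
[9] flags=1000 LE?T → r0=0xdb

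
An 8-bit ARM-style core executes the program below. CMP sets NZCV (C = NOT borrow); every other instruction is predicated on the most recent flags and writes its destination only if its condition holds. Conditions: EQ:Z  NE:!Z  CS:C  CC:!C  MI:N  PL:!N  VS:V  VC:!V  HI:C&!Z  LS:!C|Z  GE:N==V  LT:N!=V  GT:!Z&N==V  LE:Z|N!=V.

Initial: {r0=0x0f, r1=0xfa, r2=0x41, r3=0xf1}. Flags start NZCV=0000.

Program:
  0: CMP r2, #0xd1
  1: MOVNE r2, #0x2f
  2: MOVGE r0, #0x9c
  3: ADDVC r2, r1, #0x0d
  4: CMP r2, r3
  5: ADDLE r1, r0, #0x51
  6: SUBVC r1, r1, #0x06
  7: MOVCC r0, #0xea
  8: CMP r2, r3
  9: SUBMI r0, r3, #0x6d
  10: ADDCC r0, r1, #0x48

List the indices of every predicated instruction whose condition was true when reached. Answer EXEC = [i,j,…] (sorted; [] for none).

0: ✓ CMP  NZCV=0000
1: ✓ MOVNE  r2←0x2f
2: ✓ MOVGE  r0←0x9c
3: ✓ ADDVC  r2←0x07
4: ✓ CMP  NZCV=0000
5: · ADDLE
6: ✓ SUBVC  r1←0xf4
7: ✓ MOVCC  r0←0xea
8: ✓ CMP  NZCV=0000
9: · SUBMI
10: ✓ ADDCC  r0←0x3c

EXEC = [1,2,3,6,7,10]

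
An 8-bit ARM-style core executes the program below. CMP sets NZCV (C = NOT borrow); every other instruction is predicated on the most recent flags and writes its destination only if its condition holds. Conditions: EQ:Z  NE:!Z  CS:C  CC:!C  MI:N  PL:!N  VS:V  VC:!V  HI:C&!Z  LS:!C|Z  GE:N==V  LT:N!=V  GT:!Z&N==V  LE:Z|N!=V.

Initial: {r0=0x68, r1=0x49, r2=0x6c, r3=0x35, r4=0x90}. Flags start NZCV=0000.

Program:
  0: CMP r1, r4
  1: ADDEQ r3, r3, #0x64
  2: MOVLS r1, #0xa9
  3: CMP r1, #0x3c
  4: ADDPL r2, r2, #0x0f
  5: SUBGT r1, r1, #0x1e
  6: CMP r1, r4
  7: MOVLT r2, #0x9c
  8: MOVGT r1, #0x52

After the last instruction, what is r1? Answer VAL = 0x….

VAL = 0x52

[0] flags=1001 → (cmp)
[1] flags=1001 EQ?F → skip
[2] flags=1001 LS?T → r1=0xa9
[3] flags=0011 → (cmp)
[4] flags=0011 PL?T → r2=0x7b
[5] flags=0011 GT?F → skip
[6] flags=0010 → (cmp)
[7] flags=0010 LT?F → skip
[8] flags=0010 GT?T → r1=0x52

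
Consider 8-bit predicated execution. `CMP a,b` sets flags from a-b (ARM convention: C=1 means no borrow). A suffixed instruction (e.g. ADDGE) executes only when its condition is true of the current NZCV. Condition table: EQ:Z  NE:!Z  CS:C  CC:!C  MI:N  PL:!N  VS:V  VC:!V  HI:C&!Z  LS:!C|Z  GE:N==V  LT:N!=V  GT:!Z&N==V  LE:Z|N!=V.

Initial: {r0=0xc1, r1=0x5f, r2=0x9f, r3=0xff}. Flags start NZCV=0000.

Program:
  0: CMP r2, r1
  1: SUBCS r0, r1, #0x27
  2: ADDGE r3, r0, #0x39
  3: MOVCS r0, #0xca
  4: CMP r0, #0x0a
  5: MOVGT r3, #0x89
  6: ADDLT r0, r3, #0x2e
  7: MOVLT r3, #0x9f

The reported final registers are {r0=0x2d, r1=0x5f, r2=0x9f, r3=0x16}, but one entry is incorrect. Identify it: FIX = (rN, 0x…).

0: ✓ CMP  NZCV=0011
1: ✓ SUBCS  r0←0x38
2: · ADDGE
3: ✓ MOVCS  r0←0xca
4: ✓ CMP  NZCV=1010
5: · MOVGT
6: ✓ ADDLT  r0←0x2d
7: ✓ MOVLT  r3←0x9f

FIX = (r3, 0x9f)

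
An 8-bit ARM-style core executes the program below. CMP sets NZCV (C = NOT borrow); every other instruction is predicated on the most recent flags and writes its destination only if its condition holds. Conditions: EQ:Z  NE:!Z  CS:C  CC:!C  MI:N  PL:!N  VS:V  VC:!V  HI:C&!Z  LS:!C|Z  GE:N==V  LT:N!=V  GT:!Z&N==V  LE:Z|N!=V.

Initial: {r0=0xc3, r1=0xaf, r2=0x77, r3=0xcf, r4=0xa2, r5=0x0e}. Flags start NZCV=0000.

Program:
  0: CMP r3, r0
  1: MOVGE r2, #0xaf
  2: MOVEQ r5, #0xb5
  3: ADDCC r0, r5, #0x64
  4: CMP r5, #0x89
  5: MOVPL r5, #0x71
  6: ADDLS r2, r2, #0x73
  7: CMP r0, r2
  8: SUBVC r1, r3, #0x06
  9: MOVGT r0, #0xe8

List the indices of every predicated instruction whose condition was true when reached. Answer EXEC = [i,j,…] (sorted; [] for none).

0: ✓ CMP  NZCV=0010
1: ✓ MOVGE  r2←0xaf
2: · MOVEQ
3: · ADDCC
4: ✓ CMP  NZCV=1001
5: · MOVPL
6: ✓ ADDLS  r2←0x22
7: ✓ CMP  NZCV=1010
8: ✓ SUBVC  r1←0xc9
9: · MOVGT

EXEC = [1,6,8]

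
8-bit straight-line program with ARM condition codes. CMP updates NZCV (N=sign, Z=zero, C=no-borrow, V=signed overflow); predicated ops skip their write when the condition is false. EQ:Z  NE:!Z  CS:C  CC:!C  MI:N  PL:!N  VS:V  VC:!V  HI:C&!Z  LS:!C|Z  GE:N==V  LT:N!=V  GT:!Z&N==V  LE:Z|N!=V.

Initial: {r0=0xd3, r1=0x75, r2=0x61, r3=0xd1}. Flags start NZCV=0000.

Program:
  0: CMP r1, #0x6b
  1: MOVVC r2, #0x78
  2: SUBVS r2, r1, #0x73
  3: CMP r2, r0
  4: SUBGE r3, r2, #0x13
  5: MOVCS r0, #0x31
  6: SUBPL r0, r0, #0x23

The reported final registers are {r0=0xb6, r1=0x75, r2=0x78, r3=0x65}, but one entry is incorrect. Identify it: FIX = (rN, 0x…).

[0] flags=0010 → (cmp)
[1] flags=0010 VC?T → r2=0x78
[2] flags=0010 VS?F → skip
[3] flags=1001 → (cmp)
[4] flags=1001 GE?T → r3=0x65
[5] flags=1001 CS?F → skip
[6] flags=1001 PL?F → skip

FIX = (r0, 0xd3)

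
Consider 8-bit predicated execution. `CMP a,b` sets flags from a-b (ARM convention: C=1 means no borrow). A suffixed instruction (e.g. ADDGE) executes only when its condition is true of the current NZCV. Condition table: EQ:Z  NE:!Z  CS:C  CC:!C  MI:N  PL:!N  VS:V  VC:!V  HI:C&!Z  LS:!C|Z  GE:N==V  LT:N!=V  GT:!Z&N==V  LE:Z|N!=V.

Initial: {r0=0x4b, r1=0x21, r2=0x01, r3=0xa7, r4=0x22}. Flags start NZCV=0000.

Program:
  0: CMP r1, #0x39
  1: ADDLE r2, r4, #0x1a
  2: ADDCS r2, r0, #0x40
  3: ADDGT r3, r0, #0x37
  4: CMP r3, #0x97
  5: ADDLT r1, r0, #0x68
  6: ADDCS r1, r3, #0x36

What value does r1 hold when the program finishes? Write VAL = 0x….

VAL = 0xdd

[0] flags=1000 → (cmp)
[1] flags=1000 LE?T → r2=0x3c
[2] flags=1000 CS?F → skip
[3] flags=1000 GT?F → skip
[4] flags=0010 → (cmp)
[5] flags=0010 LT?F → skip
[6] flags=0010 CS?T → r1=0xdd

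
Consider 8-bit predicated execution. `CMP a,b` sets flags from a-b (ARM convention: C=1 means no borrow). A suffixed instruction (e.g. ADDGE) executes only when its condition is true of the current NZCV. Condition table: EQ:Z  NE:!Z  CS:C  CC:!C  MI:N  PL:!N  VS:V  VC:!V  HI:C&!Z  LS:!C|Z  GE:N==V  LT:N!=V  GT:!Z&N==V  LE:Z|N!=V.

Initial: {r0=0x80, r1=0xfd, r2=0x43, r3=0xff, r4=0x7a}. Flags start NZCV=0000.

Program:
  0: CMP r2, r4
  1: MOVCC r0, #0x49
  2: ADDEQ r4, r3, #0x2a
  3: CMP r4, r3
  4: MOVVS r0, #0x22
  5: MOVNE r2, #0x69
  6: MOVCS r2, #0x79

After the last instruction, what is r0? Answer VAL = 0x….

[0] flags=1000 → (cmp)
[1] flags=1000 CC?T → r0=0x49
[2] flags=1000 EQ?F → skip
[3] flags=0000 → (cmp)
[4] flags=0000 VS?F → skip
[5] flags=0000 NE?T → r2=0x69
[6] flags=0000 CS?F → skip

VAL = 0x49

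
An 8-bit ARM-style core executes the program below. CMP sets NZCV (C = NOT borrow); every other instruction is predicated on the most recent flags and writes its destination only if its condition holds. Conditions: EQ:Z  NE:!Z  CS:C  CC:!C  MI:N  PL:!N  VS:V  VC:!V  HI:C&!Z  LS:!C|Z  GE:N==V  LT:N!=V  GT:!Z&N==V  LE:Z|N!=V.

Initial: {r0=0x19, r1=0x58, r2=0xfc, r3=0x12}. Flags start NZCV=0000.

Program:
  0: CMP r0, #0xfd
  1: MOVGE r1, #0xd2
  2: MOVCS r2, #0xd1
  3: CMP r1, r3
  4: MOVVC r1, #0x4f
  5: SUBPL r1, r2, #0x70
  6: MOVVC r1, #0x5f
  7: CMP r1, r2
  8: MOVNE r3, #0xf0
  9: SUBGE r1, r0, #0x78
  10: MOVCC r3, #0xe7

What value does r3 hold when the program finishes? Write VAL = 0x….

[0] flags=0000 → (cmp)
[1] flags=0000 GE?T → r1=0xd2
[2] flags=0000 CS?F → skip
[3] flags=1010 → (cmp)
[4] flags=1010 VC?T → r1=0x4f
[5] flags=1010 PL?F → skip
[6] flags=1010 VC?T → r1=0x5f
[7] flags=0000 → (cmp)
[8] flags=0000 NE?T → r3=0xf0
[9] flags=0000 GE?T → r1=0xa1
[10] flags=0000 CC?T → r3=0xe7

VAL = 0xe7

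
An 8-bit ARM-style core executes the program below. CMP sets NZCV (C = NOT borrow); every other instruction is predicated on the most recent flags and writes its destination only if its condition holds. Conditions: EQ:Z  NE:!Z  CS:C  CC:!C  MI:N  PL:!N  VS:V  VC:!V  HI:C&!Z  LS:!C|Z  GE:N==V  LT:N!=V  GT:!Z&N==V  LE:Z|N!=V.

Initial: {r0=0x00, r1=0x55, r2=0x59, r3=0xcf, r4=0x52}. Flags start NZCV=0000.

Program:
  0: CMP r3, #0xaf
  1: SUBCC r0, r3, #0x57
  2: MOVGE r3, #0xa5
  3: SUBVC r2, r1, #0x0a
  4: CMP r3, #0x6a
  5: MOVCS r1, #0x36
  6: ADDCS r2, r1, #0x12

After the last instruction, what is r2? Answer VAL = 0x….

VAL = 0x48

0: ✓ CMP  NZCV=0010
1: · SUBCC
2: ✓ MOVGE  r3←0xa5
3: ✓ SUBVC  r2←0x4b
4: ✓ CMP  NZCV=0011
5: ✓ MOVCS  r1←0x36
6: ✓ ADDCS  r2←0x48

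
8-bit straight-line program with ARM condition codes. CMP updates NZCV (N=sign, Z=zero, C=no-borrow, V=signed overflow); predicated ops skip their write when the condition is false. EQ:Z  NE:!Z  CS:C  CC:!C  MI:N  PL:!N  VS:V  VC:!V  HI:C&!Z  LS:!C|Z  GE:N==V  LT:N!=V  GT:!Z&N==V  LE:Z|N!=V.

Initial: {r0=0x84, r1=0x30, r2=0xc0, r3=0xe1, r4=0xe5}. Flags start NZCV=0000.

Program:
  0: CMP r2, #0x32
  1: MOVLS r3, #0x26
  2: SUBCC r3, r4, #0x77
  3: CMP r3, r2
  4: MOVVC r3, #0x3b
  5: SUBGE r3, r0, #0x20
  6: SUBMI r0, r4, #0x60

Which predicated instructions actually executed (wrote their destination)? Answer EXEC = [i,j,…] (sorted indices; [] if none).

0: ✓ CMP  NZCV=1010
1: · MOVLS
2: · SUBCC
3: ✓ CMP  NZCV=0010
4: ✓ MOVVC  r3←0x3b
5: ✓ SUBGE  r3←0x64
6: · SUBMI

EXEC = [4,5]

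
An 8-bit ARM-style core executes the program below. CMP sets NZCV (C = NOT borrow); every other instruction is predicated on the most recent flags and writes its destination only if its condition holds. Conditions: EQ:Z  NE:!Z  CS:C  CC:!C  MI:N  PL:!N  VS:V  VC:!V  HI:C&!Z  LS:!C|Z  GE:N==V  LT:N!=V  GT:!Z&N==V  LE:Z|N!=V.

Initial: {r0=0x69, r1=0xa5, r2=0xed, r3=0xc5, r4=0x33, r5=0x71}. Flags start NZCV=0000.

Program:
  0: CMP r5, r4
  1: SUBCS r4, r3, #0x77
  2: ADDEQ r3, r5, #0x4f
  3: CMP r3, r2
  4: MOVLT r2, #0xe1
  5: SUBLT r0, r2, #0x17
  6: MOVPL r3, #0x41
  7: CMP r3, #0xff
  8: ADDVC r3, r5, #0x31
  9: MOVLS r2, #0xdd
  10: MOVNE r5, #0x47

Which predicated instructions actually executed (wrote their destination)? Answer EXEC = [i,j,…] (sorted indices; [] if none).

0: ✓ CMP  NZCV=0010
1: ✓ SUBCS  r4←0x4e
2: · ADDEQ
3: ✓ CMP  NZCV=1000
4: ✓ MOVLT  r2←0xe1
5: ✓ SUBLT  r0←0xca
6: · MOVPL
7: ✓ CMP  NZCV=1000
8: ✓ ADDVC  r3←0xa2
9: ✓ MOVLS  r2←0xdd
10: ✓ MOVNE  r5←0x47

EXEC = [1,4,5,8,9,10]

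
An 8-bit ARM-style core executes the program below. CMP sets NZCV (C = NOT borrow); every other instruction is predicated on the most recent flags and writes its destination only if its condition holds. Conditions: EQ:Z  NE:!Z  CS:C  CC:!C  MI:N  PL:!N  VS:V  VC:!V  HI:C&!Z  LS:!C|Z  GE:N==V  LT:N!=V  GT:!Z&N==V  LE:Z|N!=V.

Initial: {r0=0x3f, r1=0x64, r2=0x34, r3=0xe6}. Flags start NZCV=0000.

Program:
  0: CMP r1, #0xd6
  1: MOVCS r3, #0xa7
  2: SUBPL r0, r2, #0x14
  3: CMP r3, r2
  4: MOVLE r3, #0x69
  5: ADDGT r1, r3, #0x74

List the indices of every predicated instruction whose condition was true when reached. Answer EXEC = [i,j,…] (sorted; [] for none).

EXEC = [4]

[0] flags=1001 → (cmp)
[1] flags=1001 CS?F → skip
[2] flags=1001 PL?F → skip
[3] flags=1010 → (cmp)
[4] flags=1010 LE?T → r3=0x69
[5] flags=1010 GT?F → skip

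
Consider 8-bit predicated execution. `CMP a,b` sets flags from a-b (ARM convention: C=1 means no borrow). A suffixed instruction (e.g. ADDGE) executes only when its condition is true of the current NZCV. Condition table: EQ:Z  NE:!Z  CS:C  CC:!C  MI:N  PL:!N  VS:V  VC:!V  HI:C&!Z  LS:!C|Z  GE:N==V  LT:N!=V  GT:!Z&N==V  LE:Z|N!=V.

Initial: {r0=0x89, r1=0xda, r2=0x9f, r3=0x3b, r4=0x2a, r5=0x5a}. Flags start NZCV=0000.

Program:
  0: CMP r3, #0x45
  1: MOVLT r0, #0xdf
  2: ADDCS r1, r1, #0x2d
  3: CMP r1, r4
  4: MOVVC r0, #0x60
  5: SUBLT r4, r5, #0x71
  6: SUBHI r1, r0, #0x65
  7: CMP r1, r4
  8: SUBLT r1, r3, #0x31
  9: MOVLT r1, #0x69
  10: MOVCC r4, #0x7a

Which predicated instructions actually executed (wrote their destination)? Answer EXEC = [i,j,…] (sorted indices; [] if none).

[0] flags=1000 → (cmp)
[1] flags=1000 LT?T → r0=0xdf
[2] flags=1000 CS?F → skip
[3] flags=1010 → (cmp)
[4] flags=1010 VC?T → r0=0x60
[5] flags=1010 LT?T → r4=0xe9
[6] flags=1010 HI?T → r1=0xfb
[7] flags=0010 → (cmp)
[8] flags=0010 LT?F → skip
[9] flags=0010 LT?F → skip
[10] flags=0010 CC?F → skip

EXEC = [1,4,5,6]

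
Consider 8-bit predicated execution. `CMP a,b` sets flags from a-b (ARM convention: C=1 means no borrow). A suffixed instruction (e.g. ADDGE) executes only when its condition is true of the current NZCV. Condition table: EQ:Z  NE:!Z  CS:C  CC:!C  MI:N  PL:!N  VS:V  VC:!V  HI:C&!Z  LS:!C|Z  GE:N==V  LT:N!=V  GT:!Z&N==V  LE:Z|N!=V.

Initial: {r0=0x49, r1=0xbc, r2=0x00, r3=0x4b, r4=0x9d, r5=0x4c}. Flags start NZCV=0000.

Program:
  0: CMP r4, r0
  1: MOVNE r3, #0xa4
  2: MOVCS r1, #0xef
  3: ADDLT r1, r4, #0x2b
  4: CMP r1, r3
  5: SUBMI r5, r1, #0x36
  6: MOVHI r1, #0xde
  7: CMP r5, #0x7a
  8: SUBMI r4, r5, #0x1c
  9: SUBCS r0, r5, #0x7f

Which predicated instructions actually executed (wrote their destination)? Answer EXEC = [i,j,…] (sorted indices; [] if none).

[0] flags=0011 → (cmp)
[1] flags=0011 NE?T → r3=0xa4
[2] flags=0011 CS?T → r1=0xef
[3] flags=0011 LT?T → r1=0xc8
[4] flags=0010 → (cmp)
[5] flags=0010 MI?F → skip
[6] flags=0010 HI?T → r1=0xde
[7] flags=1000 → (cmp)
[8] flags=1000 MI?T → r4=0x30
[9] flags=1000 CS?F → skip

EXEC = [1,2,3,6,8]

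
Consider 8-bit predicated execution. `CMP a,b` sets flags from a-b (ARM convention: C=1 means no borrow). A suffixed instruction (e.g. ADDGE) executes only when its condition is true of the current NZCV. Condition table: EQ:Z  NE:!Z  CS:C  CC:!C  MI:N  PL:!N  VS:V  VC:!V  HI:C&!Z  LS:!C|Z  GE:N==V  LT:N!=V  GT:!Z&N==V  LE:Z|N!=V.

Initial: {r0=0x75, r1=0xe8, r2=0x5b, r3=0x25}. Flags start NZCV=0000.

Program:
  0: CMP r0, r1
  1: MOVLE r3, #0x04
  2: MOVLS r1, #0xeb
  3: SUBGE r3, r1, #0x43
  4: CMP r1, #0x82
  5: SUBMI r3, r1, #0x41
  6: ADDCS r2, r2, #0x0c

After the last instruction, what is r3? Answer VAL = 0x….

VAL = 0xa8

[0] flags=1001 → (cmp)
[1] flags=1001 LE?F → skip
[2] flags=1001 LS?T → r1=0xeb
[3] flags=1001 GE?T → r3=0xa8
[4] flags=0010 → (cmp)
[5] flags=0010 MI?F → skip
[6] flags=0010 CS?T → r2=0x67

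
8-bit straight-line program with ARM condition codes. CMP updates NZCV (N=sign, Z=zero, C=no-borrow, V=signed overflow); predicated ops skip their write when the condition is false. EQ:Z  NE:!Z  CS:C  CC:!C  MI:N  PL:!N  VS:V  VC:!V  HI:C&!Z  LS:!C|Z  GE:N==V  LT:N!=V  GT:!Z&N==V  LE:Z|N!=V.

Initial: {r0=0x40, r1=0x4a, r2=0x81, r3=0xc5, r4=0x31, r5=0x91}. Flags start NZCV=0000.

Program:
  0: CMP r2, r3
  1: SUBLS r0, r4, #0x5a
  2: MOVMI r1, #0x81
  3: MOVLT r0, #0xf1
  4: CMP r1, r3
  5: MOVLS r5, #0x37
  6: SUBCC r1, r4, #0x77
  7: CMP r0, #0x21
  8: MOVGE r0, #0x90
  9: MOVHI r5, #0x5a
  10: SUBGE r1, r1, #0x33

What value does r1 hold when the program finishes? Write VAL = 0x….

[0] flags=1000 → (cmp)
[1] flags=1000 LS?T → r0=0xd7
[2] flags=1000 MI?T → r1=0x81
[3] flags=1000 LT?T → r0=0xf1
[4] flags=1000 → (cmp)
[5] flags=1000 LS?T → r5=0x37
[6] flags=1000 CC?T → r1=0xba
[7] flags=1010 → (cmp)
[8] flags=1010 GE?F → skip
[9] flags=1010 HI?T → r5=0x5a
[10] flags=1010 GE?F → skip

VAL = 0xba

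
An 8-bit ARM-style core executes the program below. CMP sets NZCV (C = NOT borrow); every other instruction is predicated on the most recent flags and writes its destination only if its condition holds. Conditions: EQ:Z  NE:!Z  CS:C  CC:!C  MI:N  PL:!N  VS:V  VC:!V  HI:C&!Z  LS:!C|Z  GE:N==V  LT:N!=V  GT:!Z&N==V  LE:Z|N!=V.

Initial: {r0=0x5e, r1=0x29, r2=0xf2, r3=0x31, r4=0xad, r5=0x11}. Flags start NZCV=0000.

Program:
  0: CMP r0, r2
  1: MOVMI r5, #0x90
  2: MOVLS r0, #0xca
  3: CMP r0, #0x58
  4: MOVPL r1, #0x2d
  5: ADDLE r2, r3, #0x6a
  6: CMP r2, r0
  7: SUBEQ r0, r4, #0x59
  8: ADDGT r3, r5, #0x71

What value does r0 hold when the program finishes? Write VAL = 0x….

VAL = 0xca

0: ✓ CMP  NZCV=0000
1: · MOVMI
2: ✓ MOVLS  r0←0xca
3: ✓ CMP  NZCV=0011
4: ✓ MOVPL  r1←0x2d
5: ✓ ADDLE  r2←0x9b
6: ✓ CMP  NZCV=1000
7: · SUBEQ
8: · ADDGT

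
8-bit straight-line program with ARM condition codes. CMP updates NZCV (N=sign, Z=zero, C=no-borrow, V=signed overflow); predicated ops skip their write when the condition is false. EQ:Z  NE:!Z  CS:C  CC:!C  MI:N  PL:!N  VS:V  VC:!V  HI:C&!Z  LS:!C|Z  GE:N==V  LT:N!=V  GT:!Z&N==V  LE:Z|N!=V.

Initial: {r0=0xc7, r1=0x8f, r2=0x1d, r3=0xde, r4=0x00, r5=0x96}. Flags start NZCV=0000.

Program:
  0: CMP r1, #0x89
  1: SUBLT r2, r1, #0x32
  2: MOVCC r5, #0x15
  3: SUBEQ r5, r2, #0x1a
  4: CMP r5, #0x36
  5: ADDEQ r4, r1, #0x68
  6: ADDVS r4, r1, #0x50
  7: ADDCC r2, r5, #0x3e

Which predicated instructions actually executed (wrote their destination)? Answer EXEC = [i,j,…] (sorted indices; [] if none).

0: ✓ CMP  NZCV=0010
1: · SUBLT
2: · MOVCC
3: · SUBEQ
4: ✓ CMP  NZCV=0011
5: · ADDEQ
6: ✓ ADDVS  r4←0xdf
7: · ADDCC

EXEC = [6]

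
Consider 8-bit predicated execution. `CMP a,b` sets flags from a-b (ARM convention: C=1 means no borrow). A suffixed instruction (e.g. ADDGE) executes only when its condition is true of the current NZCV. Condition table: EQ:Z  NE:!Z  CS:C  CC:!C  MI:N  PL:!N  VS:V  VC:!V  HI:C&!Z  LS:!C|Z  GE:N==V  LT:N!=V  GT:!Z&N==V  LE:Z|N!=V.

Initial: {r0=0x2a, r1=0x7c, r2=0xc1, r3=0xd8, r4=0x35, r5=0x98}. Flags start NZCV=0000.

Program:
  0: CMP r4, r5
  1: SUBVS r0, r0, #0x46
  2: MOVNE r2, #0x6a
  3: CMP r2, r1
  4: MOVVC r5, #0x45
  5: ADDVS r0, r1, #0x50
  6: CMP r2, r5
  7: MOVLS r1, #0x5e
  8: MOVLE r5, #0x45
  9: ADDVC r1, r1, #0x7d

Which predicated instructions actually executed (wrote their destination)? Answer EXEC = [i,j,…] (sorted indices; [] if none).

EXEC = [1,2,4,9]

0: ✓ CMP  NZCV=1001
1: ✓ SUBVS  r0←0xe4
2: ✓ MOVNE  r2←0x6a
3: ✓ CMP  NZCV=1000
4: ✓ MOVVC  r5←0x45
5: · ADDVS
6: ✓ CMP  NZCV=0010
7: · MOVLS
8: · MOVLE
9: ✓ ADDVC  r1←0xf9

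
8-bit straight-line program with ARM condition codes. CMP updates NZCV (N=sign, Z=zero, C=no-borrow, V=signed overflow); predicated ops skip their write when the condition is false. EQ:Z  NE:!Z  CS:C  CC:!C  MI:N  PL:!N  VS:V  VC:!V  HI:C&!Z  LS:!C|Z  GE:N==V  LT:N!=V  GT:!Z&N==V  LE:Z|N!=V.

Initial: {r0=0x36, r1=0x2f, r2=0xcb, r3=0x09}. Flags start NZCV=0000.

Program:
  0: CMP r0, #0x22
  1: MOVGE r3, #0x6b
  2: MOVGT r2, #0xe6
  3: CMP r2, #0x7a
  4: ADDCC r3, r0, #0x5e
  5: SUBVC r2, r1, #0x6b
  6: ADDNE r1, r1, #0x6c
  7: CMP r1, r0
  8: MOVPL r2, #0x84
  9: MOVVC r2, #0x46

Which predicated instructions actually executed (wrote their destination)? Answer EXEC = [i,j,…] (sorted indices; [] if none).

[0] flags=0010 → (cmp)
[1] flags=0010 GE?T → r3=0x6b
[2] flags=0010 GT?T → r2=0xe6
[3] flags=0011 → (cmp)
[4] flags=0011 CC?F → skip
[5] flags=0011 VC?F → skip
[6] flags=0011 NE?T → r1=0x9b
[7] flags=0011 → (cmp)
[8] flags=0011 PL?T → r2=0x84
[9] flags=0011 VC?F → skip

EXEC = [1,2,6,8]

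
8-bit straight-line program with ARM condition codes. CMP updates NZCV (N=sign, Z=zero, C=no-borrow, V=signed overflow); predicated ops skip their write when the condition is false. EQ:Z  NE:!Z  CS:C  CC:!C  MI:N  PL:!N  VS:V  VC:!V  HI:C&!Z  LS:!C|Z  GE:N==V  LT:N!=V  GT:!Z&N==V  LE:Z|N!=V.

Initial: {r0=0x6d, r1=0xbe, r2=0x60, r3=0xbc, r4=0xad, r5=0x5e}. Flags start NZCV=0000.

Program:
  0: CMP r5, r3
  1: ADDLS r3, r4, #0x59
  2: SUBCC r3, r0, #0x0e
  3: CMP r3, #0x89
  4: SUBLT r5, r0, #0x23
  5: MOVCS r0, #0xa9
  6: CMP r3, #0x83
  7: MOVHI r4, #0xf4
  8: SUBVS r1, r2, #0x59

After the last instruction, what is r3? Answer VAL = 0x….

VAL = 0x5f

[0] flags=1001 → (cmp)
[1] flags=1001 LS?T → r3=0x06
[2] flags=1001 CC?T → r3=0x5f
[3] flags=1001 → (cmp)
[4] flags=1001 LT?F → skip
[5] flags=1001 CS?F → skip
[6] flags=1001 → (cmp)
[7] flags=1001 HI?F → skip
[8] flags=1001 VS?T → r1=0x07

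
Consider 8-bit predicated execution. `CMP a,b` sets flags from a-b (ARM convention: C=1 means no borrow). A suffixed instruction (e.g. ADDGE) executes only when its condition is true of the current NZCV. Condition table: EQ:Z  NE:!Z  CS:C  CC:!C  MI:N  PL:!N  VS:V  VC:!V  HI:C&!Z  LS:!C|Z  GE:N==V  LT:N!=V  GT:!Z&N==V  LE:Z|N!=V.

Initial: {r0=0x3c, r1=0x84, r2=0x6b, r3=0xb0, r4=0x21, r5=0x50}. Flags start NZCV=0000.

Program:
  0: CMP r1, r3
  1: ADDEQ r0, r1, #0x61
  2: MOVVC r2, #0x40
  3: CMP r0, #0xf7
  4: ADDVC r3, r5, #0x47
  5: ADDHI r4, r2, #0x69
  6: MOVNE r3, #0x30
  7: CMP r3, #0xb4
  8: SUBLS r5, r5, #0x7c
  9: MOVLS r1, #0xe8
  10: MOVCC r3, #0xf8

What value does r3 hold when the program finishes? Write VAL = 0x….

VAL = 0xf8

0: ✓ CMP  NZCV=1000
1: · ADDEQ
2: ✓ MOVVC  r2←0x40
3: ✓ CMP  NZCV=0000
4: ✓ ADDVC  r3←0x97
5: · ADDHI
6: ✓ MOVNE  r3←0x30
7: ✓ CMP  NZCV=0000
8: ✓ SUBLS  r5←0xd4
9: ✓ MOVLS  r1←0xe8
10: ✓ MOVCC  r3←0xf8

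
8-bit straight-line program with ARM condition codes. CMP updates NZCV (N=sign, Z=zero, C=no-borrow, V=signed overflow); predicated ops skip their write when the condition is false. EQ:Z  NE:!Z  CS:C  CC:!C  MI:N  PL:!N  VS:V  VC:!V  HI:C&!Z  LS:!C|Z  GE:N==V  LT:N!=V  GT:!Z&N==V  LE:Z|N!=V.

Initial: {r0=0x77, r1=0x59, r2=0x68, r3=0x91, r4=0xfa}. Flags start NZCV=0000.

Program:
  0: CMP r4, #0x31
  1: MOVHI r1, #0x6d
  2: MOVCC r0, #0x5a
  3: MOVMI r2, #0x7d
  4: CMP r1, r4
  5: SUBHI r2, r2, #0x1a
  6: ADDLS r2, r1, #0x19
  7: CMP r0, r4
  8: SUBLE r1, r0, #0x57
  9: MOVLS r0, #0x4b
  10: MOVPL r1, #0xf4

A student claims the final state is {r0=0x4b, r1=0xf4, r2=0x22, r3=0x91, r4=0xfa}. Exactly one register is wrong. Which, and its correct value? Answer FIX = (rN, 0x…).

0: ✓ CMP  NZCV=1010
1: ✓ MOVHI  r1←0x6d
2: · MOVCC
3: ✓ MOVMI  r2←0x7d
4: ✓ CMP  NZCV=0000
5: · SUBHI
6: ✓ ADDLS  r2←0x86
7: ✓ CMP  NZCV=0000
8: · SUBLE
9: ✓ MOVLS  r0←0x4b
10: ✓ MOVPL  r1←0xf4

FIX = (r2, 0x86)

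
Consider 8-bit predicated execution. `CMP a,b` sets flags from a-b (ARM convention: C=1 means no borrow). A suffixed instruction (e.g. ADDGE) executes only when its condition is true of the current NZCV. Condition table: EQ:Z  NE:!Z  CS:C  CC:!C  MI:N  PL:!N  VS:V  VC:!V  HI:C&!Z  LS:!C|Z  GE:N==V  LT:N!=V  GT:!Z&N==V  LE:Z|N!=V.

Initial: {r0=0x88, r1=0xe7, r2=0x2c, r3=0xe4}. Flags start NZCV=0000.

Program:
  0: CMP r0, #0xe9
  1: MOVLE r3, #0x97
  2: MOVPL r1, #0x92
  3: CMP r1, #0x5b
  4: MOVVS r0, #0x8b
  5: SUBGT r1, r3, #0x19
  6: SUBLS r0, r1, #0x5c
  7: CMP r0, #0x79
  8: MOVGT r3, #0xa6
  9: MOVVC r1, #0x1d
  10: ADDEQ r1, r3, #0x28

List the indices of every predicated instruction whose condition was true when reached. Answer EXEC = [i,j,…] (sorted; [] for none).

0: ✓ CMP  NZCV=1000
1: ✓ MOVLE  r3←0x97
2: · MOVPL
3: ✓ CMP  NZCV=1010
4: · MOVVS
5: · SUBGT
6: · SUBLS
7: ✓ CMP  NZCV=0011
8: · MOVGT
9: · MOVVC
10: · ADDEQ

EXEC = [1]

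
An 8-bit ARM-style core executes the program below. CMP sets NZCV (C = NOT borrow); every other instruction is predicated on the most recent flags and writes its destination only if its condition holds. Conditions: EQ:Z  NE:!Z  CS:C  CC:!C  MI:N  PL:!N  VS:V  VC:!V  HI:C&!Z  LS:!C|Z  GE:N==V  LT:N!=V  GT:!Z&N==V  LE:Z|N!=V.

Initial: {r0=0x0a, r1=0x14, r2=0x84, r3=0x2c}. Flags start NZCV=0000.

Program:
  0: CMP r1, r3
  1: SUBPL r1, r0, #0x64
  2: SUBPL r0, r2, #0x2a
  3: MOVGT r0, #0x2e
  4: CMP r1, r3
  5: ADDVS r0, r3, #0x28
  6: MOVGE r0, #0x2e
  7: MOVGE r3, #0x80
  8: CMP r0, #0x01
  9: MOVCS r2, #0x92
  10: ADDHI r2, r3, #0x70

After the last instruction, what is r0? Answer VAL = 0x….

[0] flags=1000 → (cmp)
[1] flags=1000 PL?F → skip
[2] flags=1000 PL?F → skip
[3] flags=1000 GT?F → skip
[4] flags=1000 → (cmp)
[5] flags=1000 VS?F → skip
[6] flags=1000 GE?F → skip
[7] flags=1000 GE?F → skip
[8] flags=0010 → (cmp)
[9] flags=0010 CS?T → r2=0x92
[10] flags=0010 HI?T → r2=0x9c

VAL = 0x0a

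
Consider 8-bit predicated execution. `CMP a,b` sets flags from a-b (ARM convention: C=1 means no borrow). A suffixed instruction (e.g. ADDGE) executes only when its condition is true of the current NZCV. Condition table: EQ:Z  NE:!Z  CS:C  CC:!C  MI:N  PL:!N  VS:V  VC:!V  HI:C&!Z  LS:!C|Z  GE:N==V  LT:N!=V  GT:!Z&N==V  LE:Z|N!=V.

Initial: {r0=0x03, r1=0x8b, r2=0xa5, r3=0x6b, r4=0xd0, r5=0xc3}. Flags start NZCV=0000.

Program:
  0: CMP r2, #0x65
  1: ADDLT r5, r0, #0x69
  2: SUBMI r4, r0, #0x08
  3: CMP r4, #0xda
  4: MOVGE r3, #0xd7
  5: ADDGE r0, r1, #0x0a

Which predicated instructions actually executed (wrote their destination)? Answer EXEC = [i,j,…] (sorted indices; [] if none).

[0] flags=0011 → (cmp)
[1] flags=0011 LT?T → r5=0x6c
[2] flags=0011 MI?F → skip
[3] flags=1000 → (cmp)
[4] flags=1000 GE?F → skip
[5] flags=1000 GE?F → skip

EXEC = [1]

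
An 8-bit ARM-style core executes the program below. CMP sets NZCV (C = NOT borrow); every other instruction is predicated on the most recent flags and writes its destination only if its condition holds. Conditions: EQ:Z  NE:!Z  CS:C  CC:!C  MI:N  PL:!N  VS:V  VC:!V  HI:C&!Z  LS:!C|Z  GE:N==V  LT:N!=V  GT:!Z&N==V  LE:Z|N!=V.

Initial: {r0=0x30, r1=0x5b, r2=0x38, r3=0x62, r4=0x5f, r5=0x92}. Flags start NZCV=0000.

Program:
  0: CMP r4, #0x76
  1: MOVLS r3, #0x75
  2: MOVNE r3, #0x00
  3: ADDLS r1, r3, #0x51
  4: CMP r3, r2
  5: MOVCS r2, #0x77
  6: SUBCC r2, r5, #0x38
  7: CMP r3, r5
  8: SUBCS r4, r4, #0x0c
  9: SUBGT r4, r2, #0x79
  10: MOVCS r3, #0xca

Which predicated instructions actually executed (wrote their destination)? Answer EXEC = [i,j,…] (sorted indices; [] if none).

[0] flags=1000 → (cmp)
[1] flags=1000 LS?T → r3=0x75
[2] flags=1000 NE?T → r3=0x00
[3] flags=1000 LS?T → r1=0x51
[4] flags=1000 → (cmp)
[5] flags=1000 CS?F → skip
[6] flags=1000 CC?T → r2=0x5a
[7] flags=0000 → (cmp)
[8] flags=0000 CS?F → skip
[9] flags=0000 GT?T → r4=0xe1
[10] flags=0000 CS?F → skip

EXEC = [1,2,3,6,9]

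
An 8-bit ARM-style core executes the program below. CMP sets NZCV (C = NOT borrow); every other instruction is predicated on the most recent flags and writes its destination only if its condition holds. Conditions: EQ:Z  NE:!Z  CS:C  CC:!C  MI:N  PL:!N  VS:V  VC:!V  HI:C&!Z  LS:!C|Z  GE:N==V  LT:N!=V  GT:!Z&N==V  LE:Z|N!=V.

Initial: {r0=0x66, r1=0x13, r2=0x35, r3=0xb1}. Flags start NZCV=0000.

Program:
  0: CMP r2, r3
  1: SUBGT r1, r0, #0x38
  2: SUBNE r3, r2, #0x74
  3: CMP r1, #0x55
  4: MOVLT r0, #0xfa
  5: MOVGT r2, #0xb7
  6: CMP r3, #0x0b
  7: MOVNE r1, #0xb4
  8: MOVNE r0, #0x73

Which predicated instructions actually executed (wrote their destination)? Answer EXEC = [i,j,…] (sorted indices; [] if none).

EXEC = [1,2,4,7,8]

[0] flags=1001 → (cmp)
[1] flags=1001 GT?T → r1=0x2e
[2] flags=1001 NE?T → r3=0xc1
[3] flags=1000 → (cmp)
[4] flags=1000 LT?T → r0=0xfa
[5] flags=1000 GT?F → skip
[6] flags=1010 → (cmp)
[7] flags=1010 NE?T → r1=0xb4
[8] flags=1010 NE?T → r0=0x73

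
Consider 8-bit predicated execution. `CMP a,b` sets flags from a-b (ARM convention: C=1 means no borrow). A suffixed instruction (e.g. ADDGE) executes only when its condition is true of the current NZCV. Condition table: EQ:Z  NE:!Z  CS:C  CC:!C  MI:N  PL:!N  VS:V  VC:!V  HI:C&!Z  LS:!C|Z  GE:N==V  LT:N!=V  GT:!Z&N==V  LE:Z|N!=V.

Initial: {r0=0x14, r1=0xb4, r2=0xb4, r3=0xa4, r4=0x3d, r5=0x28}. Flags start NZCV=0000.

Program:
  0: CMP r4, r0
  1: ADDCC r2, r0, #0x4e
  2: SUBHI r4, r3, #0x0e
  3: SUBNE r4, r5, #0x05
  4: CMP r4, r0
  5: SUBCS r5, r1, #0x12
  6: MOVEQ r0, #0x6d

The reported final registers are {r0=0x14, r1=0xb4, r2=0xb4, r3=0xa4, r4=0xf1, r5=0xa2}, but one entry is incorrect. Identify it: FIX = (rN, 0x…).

[0] flags=0010 → (cmp)
[1] flags=0010 CC?F → skip
[2] flags=0010 HI?T → r4=0x96
[3] flags=0010 NE?T → r4=0x23
[4] flags=0010 → (cmp)
[5] flags=0010 CS?T → r5=0xa2
[6] flags=0010 EQ?F → skip

FIX = (r4, 0x23)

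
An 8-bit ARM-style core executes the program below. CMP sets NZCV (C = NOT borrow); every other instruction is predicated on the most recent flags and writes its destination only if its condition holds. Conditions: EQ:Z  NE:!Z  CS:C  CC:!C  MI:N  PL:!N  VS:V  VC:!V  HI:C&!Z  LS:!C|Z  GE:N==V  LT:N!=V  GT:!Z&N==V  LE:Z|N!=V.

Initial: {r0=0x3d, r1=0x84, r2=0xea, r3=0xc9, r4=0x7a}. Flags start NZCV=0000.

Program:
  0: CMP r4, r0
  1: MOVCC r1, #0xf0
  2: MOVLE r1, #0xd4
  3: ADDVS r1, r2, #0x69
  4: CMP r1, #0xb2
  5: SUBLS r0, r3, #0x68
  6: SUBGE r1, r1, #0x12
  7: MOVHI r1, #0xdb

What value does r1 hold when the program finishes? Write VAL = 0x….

[0] flags=0010 → (cmp)
[1] flags=0010 CC?F → skip
[2] flags=0010 LE?F → skip
[3] flags=0010 VS?F → skip
[4] flags=1000 → (cmp)
[5] flags=1000 LS?T → r0=0x61
[6] flags=1000 GE?F → skip
[7] flags=1000 HI?F → skip

VAL = 0x84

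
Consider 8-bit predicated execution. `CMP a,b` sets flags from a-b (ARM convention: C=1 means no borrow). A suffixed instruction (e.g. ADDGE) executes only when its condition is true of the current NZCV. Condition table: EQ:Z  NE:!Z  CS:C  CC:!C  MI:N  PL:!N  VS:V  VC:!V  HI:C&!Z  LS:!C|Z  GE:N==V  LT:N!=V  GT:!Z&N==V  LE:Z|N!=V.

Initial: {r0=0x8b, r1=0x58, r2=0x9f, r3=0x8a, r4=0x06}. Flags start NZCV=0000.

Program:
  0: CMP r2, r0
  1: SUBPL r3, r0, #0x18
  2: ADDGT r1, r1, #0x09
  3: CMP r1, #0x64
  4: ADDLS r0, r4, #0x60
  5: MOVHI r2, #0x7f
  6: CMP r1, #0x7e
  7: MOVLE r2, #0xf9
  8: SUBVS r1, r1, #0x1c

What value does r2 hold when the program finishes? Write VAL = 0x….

VAL = 0xf9

0: ✓ CMP  NZCV=0010
1: ✓ SUBPL  r3←0x73
2: ✓ ADDGT  r1←0x61
3: ✓ CMP  NZCV=1000
4: ✓ ADDLS  r0←0x66
5: · MOVHI
6: ✓ CMP  NZCV=1000
7: ✓ MOVLE  r2←0xf9
8: · SUBVS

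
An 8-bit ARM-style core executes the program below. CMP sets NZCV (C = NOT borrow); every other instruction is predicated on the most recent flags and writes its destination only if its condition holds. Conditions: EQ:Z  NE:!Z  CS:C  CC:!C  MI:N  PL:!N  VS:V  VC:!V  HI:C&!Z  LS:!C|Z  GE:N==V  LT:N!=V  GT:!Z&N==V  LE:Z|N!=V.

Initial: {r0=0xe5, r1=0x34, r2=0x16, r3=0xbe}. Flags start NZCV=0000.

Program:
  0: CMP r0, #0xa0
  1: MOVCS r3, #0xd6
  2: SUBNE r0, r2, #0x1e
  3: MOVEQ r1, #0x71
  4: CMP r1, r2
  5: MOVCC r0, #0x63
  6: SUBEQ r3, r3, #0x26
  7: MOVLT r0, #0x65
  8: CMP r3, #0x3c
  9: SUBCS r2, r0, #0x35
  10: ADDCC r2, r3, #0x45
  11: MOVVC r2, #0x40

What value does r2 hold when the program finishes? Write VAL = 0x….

VAL = 0x40

0: ✓ CMP  NZCV=0010
1: ✓ MOVCS  r3←0xd6
2: ✓ SUBNE  r0←0xf8
3: · MOVEQ
4: ✓ CMP  NZCV=0010
5: · MOVCC
6: · SUBEQ
7: · MOVLT
8: ✓ CMP  NZCV=1010
9: ✓ SUBCS  r2←0xc3
10: · ADDCC
11: ✓ MOVVC  r2←0x40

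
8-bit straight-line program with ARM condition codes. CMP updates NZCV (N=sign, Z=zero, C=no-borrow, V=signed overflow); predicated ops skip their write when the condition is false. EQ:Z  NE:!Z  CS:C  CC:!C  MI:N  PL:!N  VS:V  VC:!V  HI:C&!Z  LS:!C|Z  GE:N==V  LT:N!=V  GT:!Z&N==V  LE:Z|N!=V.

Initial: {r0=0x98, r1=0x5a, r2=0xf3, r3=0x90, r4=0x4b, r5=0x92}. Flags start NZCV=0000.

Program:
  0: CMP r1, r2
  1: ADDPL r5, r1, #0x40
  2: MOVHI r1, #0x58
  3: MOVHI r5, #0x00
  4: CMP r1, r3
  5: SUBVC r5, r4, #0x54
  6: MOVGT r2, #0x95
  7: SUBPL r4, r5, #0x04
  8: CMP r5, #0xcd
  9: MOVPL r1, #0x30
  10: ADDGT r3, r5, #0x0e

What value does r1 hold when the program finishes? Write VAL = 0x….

0: ✓ CMP  NZCV=0000
1: ✓ ADDPL  r5←0x9a
2: · MOVHI
3: · MOVHI
4: ✓ CMP  NZCV=1001
5: · SUBVC
6: ✓ MOVGT  r2←0x95
7: · SUBPL
8: ✓ CMP  NZCV=1000
9: · MOVPL
10: · ADDGT

VAL = 0x5a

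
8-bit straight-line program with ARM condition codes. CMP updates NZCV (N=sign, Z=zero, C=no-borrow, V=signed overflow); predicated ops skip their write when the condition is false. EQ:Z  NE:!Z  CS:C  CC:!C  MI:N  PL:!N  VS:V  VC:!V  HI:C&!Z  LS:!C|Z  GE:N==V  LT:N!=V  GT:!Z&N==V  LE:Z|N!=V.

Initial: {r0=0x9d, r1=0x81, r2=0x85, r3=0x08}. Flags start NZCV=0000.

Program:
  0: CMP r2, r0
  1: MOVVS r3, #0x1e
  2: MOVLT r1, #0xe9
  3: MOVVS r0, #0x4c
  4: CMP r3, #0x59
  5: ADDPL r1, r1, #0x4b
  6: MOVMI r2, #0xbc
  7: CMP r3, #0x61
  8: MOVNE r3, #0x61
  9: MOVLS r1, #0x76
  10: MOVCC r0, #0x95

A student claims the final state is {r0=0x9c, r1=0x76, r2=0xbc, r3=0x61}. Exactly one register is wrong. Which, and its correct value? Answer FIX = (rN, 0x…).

FIX = (r0, 0x95)

0: ✓ CMP  NZCV=1000
1: · MOVVS
2: ✓ MOVLT  r1←0xe9
3: · MOVVS
4: ✓ CMP  NZCV=1000
5: · ADDPL
6: ✓ MOVMI  r2←0xbc
7: ✓ CMP  NZCV=1000
8: ✓ MOVNE  r3←0x61
9: ✓ MOVLS  r1←0x76
10: ✓ MOVCC  r0←0x95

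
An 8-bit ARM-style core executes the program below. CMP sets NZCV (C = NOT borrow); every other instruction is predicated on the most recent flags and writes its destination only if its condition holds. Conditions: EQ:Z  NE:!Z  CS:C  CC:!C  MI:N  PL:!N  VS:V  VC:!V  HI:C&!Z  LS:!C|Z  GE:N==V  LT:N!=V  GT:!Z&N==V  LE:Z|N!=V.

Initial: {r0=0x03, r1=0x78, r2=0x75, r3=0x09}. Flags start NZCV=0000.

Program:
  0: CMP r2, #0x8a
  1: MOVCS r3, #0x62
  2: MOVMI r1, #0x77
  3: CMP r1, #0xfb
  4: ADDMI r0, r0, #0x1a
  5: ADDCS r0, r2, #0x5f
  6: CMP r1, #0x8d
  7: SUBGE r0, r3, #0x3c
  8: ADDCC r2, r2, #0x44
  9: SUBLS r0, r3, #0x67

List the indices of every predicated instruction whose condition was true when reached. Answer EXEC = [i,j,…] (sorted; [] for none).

EXEC = [2,7,8,9]

[0] flags=1001 → (cmp)
[1] flags=1001 CS?F → skip
[2] flags=1001 MI?T → r1=0x77
[3] flags=0000 → (cmp)
[4] flags=0000 MI?F → skip
[5] flags=0000 CS?F → skip
[6] flags=1001 → (cmp)
[7] flags=1001 GE?T → r0=0xcd
[8] flags=1001 CC?T → r2=0xb9
[9] flags=1001 LS?T → r0=0xa2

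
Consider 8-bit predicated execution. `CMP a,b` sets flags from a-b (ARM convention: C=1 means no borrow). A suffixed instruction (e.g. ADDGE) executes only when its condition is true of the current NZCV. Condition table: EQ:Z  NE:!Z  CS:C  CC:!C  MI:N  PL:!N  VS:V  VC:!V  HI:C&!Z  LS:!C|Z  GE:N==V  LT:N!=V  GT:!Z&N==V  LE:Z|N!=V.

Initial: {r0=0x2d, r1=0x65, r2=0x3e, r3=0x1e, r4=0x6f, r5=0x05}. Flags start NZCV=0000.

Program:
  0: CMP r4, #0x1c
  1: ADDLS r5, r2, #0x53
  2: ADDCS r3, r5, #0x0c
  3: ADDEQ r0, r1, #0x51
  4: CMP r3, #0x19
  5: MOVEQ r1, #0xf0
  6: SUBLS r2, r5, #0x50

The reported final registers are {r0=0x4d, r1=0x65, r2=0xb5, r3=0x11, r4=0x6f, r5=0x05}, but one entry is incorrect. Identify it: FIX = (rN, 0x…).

[0] flags=0010 → (cmp)
[1] flags=0010 LS?F → skip
[2] flags=0010 CS?T → r3=0x11
[3] flags=0010 EQ?F → skip
[4] flags=1000 → (cmp)
[5] flags=1000 EQ?F → skip
[6] flags=1000 LS?T → r2=0xb5

FIX = (r0, 0x2d)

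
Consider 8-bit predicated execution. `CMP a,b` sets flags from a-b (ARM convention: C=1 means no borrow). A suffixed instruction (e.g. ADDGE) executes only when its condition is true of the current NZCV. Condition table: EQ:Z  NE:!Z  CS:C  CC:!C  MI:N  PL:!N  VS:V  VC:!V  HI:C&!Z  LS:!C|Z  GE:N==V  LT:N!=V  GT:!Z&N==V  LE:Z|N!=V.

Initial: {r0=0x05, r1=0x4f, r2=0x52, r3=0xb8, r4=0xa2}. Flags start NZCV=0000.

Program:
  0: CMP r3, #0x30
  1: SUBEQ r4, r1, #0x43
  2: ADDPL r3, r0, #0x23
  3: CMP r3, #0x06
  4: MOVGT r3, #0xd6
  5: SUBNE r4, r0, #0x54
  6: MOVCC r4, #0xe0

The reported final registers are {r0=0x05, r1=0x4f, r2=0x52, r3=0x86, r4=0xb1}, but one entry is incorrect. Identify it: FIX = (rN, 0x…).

[0] flags=1010 → (cmp)
[1] flags=1010 EQ?F → skip
[2] flags=1010 PL?F → skip
[3] flags=1010 → (cmp)
[4] flags=1010 GT?F → skip
[5] flags=1010 NE?T → r4=0xb1
[6] flags=1010 CC?F → skip

FIX = (r3, 0xb8)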